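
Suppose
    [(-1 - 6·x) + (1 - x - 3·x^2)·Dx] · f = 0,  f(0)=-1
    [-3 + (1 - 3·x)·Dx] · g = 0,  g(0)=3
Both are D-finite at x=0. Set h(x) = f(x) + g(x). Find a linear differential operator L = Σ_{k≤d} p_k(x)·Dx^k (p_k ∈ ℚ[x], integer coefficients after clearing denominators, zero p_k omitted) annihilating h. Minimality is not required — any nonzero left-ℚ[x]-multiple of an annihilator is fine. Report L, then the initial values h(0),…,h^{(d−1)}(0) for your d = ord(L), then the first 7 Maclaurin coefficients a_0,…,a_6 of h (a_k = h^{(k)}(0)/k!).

f: a_k = -1, -1, -4, -7, -19, -40, -97, …
g: a_k = 3, 9, 27, 81, 243, 729, 2187, …
Weyl lclm of L_f,L_g ⇒ L₀ (ord ≤ 2).
L = (6 - 108·x + 162·x^2 - 162·x^3) + (10 - 6·x - 108·x^2 + 270·x^3 - 324·x^4)·Dx + (-2 + 14·x - 33·x^2 + 18·x^3 + 54·x^4 - 81·x^5)·Dx^2  (order 2).
h: a_k = 2, 8, 23, 74, 224, 689, 2090, …
ICs: h(0) = 2, h′(0) = 8.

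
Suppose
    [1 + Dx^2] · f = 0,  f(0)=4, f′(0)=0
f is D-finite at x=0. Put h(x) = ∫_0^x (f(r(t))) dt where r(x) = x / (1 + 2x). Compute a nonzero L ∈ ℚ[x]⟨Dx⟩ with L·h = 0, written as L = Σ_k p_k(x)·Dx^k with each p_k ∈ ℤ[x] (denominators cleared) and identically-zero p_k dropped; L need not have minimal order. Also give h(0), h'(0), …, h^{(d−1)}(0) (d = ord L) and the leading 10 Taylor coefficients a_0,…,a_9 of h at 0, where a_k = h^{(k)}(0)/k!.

f: a_k = 4, 0, -2, 0, 1/6, 0, -1/180, 0, 1/10080, 0, …
Change of var in L_f (x↦r) gives L₀.
h=∫₀ˣh₀: take L = L₀·Dx.
L = Dx + (4 + 24·x + 48·x^2 + 32·x^3)·Dx^2 + (1 + 8·x + 24·x^2 + 32·x^3 + 16·x^4)·Dx^3  (order 3).
h: a_k = 0, 4, 0, -2/3, 2, -143/30, 94/9, -3943/180, 1787/40, -8095583/90720, …
ICs: h(0) = 0, h′(0) = 4, h′′(0) = 0.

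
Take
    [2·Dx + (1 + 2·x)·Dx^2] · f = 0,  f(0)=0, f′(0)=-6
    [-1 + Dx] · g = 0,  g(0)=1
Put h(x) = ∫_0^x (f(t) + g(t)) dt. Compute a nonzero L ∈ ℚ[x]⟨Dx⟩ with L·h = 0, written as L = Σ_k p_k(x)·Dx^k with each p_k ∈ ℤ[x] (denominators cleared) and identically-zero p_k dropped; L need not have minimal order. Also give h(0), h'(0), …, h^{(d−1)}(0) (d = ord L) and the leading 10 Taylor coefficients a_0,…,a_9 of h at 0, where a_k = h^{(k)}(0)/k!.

f: a_k = 0, -6, 6, -8, 12, -96/5, 32, -384/7, 96, -512/3, …
g: a_k = 1, 1, 1/2, 1/6, 1/24, 1/120, 1/720, 1/5040, 1/40320, 1/362880, …
Weyl lclm of L_f,L_g ⇒ L₀ (ord ≤ 3).
h=∫₀ˣh₀: take L = L₀·Dx.
L = (-10 - 4·x)·Dx^2 + (7 - 4·x - 4·x^2)·Dx^3 + (3 + 8·x + 4·x^2)·Dx^4  (order 4).
h: a_k = 0, 1, -5/2, 13/6, -47/24, 289/120, -2303/720, 23041/5040, -39497/5760, 3870721/362880, …
ICs: h(0) = 0, h′(0) = 1, h′′(0) = -5, h′′′(0) = 13.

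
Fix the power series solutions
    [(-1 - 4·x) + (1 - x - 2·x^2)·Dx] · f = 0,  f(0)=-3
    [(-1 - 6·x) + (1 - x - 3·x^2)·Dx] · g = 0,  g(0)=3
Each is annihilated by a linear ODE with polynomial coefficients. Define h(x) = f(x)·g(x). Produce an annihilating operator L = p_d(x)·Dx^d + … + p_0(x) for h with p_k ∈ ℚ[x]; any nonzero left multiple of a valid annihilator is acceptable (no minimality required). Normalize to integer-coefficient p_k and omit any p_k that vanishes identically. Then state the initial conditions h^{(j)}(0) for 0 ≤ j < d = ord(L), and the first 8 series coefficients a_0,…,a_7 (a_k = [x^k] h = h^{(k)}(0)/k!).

f: a_k = -3, -3, -9, -15, -33, -63, -129, -255, …
g: a_k = 3, 3, 12, 21, 57, 120, 291, 651, …
Sym-product of L_f,L_g gives L₀ (≤ ord 1).
L = (-2 - 8·x + 15·x^2 + 24·x^3) + (1 - 2·x - 4·x^2 + 5·x^3 + 6·x^4)·Dx  (order 1).
h: a_k = -9, -18, -72, -171, -486, -1188, -3033, -7362, …
ICs: h(0) = -9.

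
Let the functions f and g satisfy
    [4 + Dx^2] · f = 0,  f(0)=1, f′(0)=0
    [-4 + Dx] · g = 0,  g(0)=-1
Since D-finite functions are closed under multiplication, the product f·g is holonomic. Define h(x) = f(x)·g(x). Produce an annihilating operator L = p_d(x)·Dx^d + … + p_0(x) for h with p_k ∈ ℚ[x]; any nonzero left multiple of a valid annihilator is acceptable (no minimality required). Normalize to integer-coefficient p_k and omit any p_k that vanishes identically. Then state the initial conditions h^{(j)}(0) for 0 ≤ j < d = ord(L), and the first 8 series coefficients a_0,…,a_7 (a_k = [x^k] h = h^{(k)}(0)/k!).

L = 20 - 8·Dx + Dx^2  (order 2).
h: a_k = -1, -4, -6, -8/3, 14/3, 152/15, 52/5, 2224/315, …
ICs: h(0) = -1, h′(0) = -4.

f: a_k = 1, 0, -2, 0, 2/3, 0, -4/45, 0, …
g: a_k = -1, -4, -8, -32/3, -32/3, -128/15, -256/45, -1024/315, …
L₀ := L_f ⊗_s L_g (sym. prod.), ord ≤ 2.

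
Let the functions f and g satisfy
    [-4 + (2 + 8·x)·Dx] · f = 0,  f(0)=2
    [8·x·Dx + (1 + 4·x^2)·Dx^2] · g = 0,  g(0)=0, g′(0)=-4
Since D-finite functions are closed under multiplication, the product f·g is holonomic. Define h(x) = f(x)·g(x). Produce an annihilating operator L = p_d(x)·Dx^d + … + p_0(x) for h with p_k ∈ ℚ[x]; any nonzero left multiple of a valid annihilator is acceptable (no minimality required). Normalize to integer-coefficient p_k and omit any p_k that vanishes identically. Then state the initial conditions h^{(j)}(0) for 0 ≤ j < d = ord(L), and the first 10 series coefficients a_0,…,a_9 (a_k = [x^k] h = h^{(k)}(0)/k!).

L = (12 - 16·x - 16·x^2) + (-4 - 8·x + 48·x^2 + 64·x^3)·Dx + (1 + 8·x + 20·x^2 + 32·x^3 + 64·x^4)·Dx^2  (order 2).
h: a_k = 0, -8, -16, 80/3, -32/3, 496/15, -3488/15, 72416/105, -185792/105, 368560/63, …
ICs: h(0) = 0, h′(0) = -8.

f: a_k = 2, 4, -4, 8, -20, 56, -168, 528, -1716, 5720, …
g: a_k = 0, -4, 0, 16/3, 0, -64/5, 0, 256/7, 0, -1024/9, …
f·g: L₀ = L_f ⊗_s L_g, ord ≤ 1·2.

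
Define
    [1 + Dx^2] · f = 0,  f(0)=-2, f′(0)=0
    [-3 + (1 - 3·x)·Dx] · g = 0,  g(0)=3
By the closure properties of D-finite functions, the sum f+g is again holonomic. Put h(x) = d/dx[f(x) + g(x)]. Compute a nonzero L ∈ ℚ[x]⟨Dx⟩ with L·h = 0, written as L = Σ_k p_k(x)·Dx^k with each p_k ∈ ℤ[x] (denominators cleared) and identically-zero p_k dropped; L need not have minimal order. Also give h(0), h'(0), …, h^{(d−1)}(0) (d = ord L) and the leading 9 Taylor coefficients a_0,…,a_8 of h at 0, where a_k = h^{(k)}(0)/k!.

L = (654 - 36·x + 54·x^2) + (-55 + 171·x - 27·x^2 + 27·x^3)·Dx + (654 - 36·x + 54·x^2)·Dx^2 + (-55 + 171·x - 27·x^2 + 27·x^3)·Dx^3  (order 3).
h: a_k = 9, 56, 243, 2915/3, 3645, 787321/60, 45927, 396809279/2520, 531441, …
ICs: h(0) = 9, h′(0) = 56, h′′(0) = 486.

f: a_k = -2, 0, 1, 0, -1/12, 0, 1/360, 0, -1/20160, …
g: a_k = 3, 9, 27, 81, 243, 729, 2187, 6561, 19683, …
Weyl lclm of L_f,L_g ⇒ L₀ (ord ≤ 3).
h=h₀': d/dx-closure on L₀ ⇒ L.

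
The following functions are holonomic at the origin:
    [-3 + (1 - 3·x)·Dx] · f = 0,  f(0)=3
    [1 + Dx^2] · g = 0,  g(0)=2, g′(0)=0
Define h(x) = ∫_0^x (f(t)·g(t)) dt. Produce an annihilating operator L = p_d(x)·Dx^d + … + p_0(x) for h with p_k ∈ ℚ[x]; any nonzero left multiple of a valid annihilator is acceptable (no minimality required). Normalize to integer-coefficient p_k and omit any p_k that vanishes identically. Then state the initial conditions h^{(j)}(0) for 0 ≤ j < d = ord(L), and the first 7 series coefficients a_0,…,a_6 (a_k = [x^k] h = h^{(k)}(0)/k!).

f: a_k = 3, 9, 27, 81, 243, 729, 2187, …
g: a_k = 2, 0, -1, 0, 1/12, 0, -1/360, …
Product ⇒ symmetric product L₀, ord ≤ 2.
h=∫₀ˣh₀: take L = L₀·Dx.
L = (-1 + 3·x)·Dx + 6·Dx^2 + (-1 + 3·x)·Dx^3  (order 3).
h: a_k = 0, 6, 9, 17, 153/4, 1837/20, 1837/8, …
ICs: h(0) = 0, h′(0) = 6, h′′(0) = 18.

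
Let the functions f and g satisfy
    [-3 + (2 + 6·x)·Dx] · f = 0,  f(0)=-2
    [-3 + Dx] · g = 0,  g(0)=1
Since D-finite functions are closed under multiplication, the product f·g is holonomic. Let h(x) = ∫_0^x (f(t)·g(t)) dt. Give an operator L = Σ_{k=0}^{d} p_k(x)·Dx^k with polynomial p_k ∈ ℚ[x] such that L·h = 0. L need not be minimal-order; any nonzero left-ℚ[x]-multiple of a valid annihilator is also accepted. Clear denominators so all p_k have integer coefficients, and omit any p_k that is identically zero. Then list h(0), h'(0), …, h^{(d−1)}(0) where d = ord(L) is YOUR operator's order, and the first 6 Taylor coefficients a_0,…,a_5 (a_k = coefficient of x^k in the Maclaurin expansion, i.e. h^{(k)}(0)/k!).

L = (-9 - 18·x)·Dx + (2 + 6·x)·Dx^2  (order 2).
h: a_k = 0, -2, -9/2, -21/4, -153/32, -891/320, …
ICs: h(0) = 0, h′(0) = -2.

f: a_k = -2, -3, 9/4, -27/8, 405/64, -1701/128, …
g: a_k = 1, 3, 9/2, 9/2, 27/8, 81/40, …
h₀=f·g: eliminate ⇒ L₀, order ≤ 1·1.
Integrate: L := L₀·Dx.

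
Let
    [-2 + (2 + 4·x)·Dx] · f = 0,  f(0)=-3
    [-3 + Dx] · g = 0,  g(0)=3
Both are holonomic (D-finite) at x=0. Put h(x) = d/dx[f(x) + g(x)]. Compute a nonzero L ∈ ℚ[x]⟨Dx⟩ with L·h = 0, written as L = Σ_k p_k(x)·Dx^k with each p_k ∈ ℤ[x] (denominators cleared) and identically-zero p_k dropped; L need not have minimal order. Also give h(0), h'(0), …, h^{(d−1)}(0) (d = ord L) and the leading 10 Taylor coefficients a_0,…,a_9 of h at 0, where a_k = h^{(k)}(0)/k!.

L = (-9 - 9·x) + (-3 - 18·x - 18·x^2)·Dx + (2 + 7·x + 6·x^2)·Dx^2  (order 2).
h: a_k = 6, 30, 36, 48, 69/4, 837/20, -171/5, 2952/35, -334557/2240, 639231/2240, …
ICs: h(0) = 6, h′(0) = 30.

f: a_k = -3, -3, 3/2, -3/2, 15/8, -21/8, 63/16, -99/16, 1287/128, -2145/128, …
g: a_k = 3, 9, 27/2, 27/2, 81/8, 243/40, 243/80, 729/560, 2187/4480, 729/4480, …
Weyl lclm of L_f,L_g ⇒ L₀ (ord ≤ 2).
Differentiate: ansatz ord ≤ ord L₀ ⇒ L.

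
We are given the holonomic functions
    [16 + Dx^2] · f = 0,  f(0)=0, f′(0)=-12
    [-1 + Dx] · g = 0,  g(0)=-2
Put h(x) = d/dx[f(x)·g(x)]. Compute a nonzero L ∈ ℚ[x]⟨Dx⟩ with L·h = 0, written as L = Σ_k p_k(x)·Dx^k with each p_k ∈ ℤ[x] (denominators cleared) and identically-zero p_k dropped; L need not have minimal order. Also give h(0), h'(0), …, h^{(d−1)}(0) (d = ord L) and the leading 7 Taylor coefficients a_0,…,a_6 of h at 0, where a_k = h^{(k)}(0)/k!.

f: a_k = 0, -12, 0, 32, 0, -128/5, 0, …
g: a_k = -2, -2, -1, -1/3, -1/12, -1/60, -1/360, …
Sym-product of L_f,L_g gives L₀ (≤ ord 2).
Differentiate: ansatz ord ≤ ord L₀ ⇒ L.
L = 17 - 2·Dx + Dx^2  (order 2).
h: a_k = 24, 48, -156, -240, 101, 1222/5, 727/30, …
ICs: h(0) = 24, h′(0) = 48.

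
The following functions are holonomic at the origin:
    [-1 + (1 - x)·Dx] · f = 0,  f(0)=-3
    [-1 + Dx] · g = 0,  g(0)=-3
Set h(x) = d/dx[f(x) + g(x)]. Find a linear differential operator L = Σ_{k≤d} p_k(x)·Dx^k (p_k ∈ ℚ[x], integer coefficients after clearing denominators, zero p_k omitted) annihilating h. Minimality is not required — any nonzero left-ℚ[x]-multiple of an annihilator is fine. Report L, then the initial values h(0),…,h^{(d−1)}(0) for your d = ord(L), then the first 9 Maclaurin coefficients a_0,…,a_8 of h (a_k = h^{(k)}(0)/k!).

f: a_k = -3, -3, -3, -3, -3, -3, -3, -3, -3, …
g: a_k = -3, -3, -3/2, -1/2, -1/8, -1/40, -1/240, -1/1680, -1/13440, …
L₀ := lclm(L_f,L_g); ord L₀ ≤ 1+1.
Derive L from L₀ (diff closure).
L = (4 + 2·x) + (-5 - 2·x + x^2)·Dx + (1 - x^2)·Dx^2  (order 2).
h: a_k = -6, -9, -21/2, -25/2, -121/8, -721/40, -5041/240, -40321/1680, -362881/13440, …
ICs: h(0) = -6, h′(0) = -9.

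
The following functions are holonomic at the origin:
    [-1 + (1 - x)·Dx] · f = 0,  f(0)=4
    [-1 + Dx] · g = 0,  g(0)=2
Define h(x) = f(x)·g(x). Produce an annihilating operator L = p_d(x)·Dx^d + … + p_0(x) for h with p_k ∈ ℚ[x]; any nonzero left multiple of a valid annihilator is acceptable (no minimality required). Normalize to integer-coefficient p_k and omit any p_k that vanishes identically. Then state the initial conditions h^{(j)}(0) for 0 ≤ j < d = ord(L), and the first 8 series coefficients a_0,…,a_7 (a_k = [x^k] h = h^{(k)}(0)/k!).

f: a_k = 4, 4, 4, 4, 4, 4, 4, 4, …
g: a_k = 2, 2, 1, 1/3, 1/12, 1/60, 1/360, 1/2520, …
h₀=f·g: eliminate ⇒ L₀, order ≤ 1·1.
L = (2 - x) + (-1 + x)·Dx  (order 1).
h: a_k = 8, 16, 20, 64/3, 65/3, 326/15, 1957/90, 1370/63, …
ICs: h(0) = 8.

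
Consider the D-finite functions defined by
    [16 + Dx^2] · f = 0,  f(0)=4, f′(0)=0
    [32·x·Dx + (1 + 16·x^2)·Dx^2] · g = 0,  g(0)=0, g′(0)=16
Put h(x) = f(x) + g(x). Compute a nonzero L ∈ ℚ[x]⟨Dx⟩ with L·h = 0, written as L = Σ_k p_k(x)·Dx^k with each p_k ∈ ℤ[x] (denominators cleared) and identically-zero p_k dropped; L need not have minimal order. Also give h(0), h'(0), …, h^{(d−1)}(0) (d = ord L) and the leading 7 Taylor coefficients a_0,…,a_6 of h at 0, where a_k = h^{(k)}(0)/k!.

L = (-5632·x + 114688·x^3 + 131072·x^5)·Dx + (-16 + 1792·x^2 + 36864·x^4 + 65536·x^6)·Dx^2 + (-352·x + 7168·x^3 + 8192·x^5)·Dx^3 + (-1 + 112·x^2 + 2304·x^4 + 4096·x^6)·Dx^4  (order 4).
h: a_k = 4, 16, -32, -256/3, 128/3, 4096/5, -1024/45, …
ICs: h(0) = 4, h′(0) = 16, h′′(0) = -64, h′′′(0) = -512.

f: a_k = 4, 0, -32, 0, 128/3, 0, -1024/45, …
g: a_k = 0, 16, 0, -256/3, 0, 4096/5, 0, …
L₀ := lclm(L_f,L_g); ord L₀ ≤ 2+2.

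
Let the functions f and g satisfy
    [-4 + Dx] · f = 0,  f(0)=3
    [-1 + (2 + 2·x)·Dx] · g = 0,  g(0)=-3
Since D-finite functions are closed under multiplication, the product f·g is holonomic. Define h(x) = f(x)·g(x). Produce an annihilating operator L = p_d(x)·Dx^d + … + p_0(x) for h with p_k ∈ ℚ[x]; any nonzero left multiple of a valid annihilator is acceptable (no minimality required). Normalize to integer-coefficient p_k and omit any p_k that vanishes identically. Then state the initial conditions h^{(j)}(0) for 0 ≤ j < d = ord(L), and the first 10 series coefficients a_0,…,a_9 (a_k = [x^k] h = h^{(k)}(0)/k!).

f: a_k = 3, 12, 24, 32, 32, 128/5, 256/15, 1024/105, 512/105, 2048/945, …
g: a_k = -3, -3/2, 3/8, -3/16, 15/128, -21/256, 63/1024, -99/2048, 1287/32768, -2145/65536, …
h₀=f·g: eliminate ⇒ L₀, order ≤ 1·1.
L = (-9 - 8·x) + (2 + 2·x)·Dx  (order 1).
h: a_k = -9, -81/2, -711/8, -2049/16, -17523/128, -148659/1280, -417727/5120, -3503907/71680, -29265889/1146880, -243638873/20643840, …
ICs: h(0) = -9.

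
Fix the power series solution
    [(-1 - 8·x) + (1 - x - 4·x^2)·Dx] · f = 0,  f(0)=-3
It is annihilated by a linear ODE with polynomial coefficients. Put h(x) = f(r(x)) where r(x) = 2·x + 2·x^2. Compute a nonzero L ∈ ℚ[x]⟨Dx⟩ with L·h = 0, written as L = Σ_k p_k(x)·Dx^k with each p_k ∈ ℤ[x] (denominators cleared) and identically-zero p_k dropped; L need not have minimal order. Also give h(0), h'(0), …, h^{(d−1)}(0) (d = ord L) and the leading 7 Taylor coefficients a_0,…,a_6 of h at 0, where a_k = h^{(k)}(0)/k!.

L = (2 + 36·x + 96·x^2 + 64·x^3) + (-1 + 2·x + 18·x^2 + 32·x^3 + 16·x^4)·Dx  (order 1).
h: a_k = -3, -6, -66, -336, -2100, -12456, -74520, …
ICs: h(0) = -3.

f: a_k = -3, -3, -15, -27, -87, -195, -543, …
Substitute x→r, Dx→(1/r')Dx; clear ⇒ L₀.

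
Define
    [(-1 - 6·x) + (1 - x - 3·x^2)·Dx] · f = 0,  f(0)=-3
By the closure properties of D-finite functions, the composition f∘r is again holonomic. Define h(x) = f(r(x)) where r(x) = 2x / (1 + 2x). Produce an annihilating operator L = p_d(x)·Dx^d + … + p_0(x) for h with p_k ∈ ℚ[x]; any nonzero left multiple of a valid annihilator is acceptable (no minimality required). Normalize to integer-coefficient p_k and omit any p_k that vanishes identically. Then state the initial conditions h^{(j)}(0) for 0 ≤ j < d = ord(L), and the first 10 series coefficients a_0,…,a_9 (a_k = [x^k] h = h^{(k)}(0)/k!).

f: a_k = -3, -3, -12, -21, -57, -120, -291, -651, -1524, -3477, …
L₀ from L_f via x↦r, Dx↦r'^{-1}Dx.
L = (2 + 28·x) + (-1 - 4·x + 8·x^2 + 24·x^3)·Dx  (order 1).
h: a_k = -3, -6, -36, 0, -432, 864, -6912, 24192, -131328, 552960, …
ICs: h(0) = -3.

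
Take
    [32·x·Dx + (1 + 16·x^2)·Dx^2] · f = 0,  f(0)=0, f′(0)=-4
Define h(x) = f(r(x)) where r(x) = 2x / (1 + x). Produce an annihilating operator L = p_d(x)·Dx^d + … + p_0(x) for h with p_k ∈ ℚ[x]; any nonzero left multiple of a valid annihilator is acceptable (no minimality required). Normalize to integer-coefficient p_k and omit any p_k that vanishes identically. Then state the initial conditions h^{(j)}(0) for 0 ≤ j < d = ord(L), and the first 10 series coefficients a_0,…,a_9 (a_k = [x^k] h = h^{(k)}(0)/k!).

f: a_k = 0, -4, 0, 64/3, 0, -1024/5, 0, 16384/7, 0, -262144/9, …
Substitute x→r, Dx→(1/r')Dx; clear ⇒ L₀.
L = (2 + 130·x)·Dx + (1 + 2·x + 65·x^2)·Dx^2  (order 2).
h: a_k = 0, -8, 8, 488/3, -504, -27688/5, 93208/3, 1426888/7, -1871352, -62806088/9, …
ICs: h(0) = 0, h′(0) = -8.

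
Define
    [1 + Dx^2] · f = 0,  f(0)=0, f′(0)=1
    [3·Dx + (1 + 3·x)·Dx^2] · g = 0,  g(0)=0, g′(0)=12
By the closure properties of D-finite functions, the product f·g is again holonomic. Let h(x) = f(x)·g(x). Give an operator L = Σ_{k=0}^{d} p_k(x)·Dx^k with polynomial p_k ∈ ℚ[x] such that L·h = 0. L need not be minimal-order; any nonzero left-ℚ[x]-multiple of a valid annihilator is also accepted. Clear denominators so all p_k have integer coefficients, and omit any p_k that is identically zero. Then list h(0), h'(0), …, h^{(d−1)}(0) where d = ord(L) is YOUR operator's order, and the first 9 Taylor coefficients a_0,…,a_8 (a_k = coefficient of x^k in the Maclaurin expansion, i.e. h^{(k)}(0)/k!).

L = (-203 - 222·x - 189·x^2 + 432·x^3 + 324·x^4) + (-84 - 108·x + 648·x^2 + 648·x^3)·Dx + (-208 - 228·x - 54·x^2 + 864·x^3 + 648·x^4)·Dx^2 + (-84 - 108·x + 648·x^2 + 648·x^3)·Dx^3 + (-5 - 6·x + 135·x^2 + 432·x^3 + 324·x^4)·Dx^4  (order 4).
h: a_k = 0, 0, 12, -18, 34, -78, 377/2, -9453/20, 511397/420, …
ICs: h(0) = 0, h′(0) = 0, h′′(0) = 24, h′′′(0) = -108.

f: a_k = 0, 1, 0, -1/6, 0, 1/120, 0, -1/5040, 0, …
g: a_k = 0, 12, -18, 36, -81, 972/5, -486, 8748/7, -6561/2, …
f·g: L₀ = L_f ⊗_s L_g, ord ≤ 2·2.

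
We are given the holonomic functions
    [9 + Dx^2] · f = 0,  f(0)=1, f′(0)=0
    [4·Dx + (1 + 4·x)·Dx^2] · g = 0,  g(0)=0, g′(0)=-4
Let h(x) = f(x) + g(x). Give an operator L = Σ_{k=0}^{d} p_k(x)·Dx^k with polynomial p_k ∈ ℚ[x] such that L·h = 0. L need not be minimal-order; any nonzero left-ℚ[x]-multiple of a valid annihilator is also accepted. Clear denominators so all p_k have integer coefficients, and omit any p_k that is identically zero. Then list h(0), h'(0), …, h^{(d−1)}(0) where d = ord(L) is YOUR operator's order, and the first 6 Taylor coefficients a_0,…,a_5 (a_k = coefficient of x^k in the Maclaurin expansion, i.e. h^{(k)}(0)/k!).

f: a_k = 1, 0, -9/2, 0, 27/8, 0, …
g: a_k = 0, -4, 8, -64/3, 64, -1024/5, …
f+g: L₀ = lclm(L_f,L_g), ord ≤ 2+2.
L = (3780 + 2592·x + 5184·x^2)·Dx + (369 + 2124·x + 3888·x^2 + 5184·x^3)·Dx^2 + (420 + 288·x + 576·x^2)·Dx^3 + (41 + 236·x + 432·x^2 + 576·x^3)·Dx^4  (order 4).
h: a_k = 1, -4, 7/2, -64/3, 539/8, -1024/5, …
ICs: h(0) = 1, h′(0) = -4, h′′(0) = 7, h′′′(0) = -128.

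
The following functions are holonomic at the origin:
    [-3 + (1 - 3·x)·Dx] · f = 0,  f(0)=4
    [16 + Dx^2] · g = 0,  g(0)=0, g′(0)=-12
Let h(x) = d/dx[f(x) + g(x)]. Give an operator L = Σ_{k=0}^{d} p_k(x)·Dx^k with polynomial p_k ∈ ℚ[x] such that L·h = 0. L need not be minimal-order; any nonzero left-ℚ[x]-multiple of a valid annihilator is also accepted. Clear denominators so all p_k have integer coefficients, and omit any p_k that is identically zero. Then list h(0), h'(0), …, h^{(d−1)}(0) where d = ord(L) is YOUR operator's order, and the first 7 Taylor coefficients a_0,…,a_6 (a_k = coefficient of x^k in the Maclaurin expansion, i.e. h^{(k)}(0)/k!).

L = (5952 - 4608·x + 6912·x^2) + (-560 + 2448·x - 3456·x^2 + 3456·x^3)·Dx + (372 - 288·x + 432·x^2)·Dx^2 + (-35 + 153·x - 216·x^2 + 216·x^3)·Dx^3  (order 3).
h: a_k = 0, 72, 420, 1296, 4732, 17496, 919564/15, …
ICs: h(0) = 0, h′(0) = 72, h′′(0) = 840.

f: a_k = 4, 12, 36, 108, 324, 972, 2916, …
g: a_k = 0, -12, 0, 32, 0, -128/5, 0, …
Weyl lclm of L_f,L_g ⇒ L₀ (ord ≤ 3).
h=h₀': d/dx-closure on L₀ ⇒ L.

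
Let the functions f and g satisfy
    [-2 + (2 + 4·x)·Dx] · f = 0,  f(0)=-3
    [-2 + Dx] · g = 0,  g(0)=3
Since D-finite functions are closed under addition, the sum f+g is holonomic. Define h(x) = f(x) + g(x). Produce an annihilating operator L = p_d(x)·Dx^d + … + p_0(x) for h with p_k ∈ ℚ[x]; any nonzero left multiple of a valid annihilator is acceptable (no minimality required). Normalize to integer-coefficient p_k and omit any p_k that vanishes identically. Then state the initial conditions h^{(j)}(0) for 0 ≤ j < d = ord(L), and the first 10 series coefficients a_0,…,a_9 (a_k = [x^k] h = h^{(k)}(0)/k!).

L = (6 + 8·x) + (-5 - 16·x - 16·x^2)·Dx + (1 + 6·x + 8·x^2)·Dx^2  (order 2).
h: a_k = 0, 3, 15/2, 5/2, 31/8, -73/40, 1009/240, -10267/1680, 135391/13440, -2026513/120960, …
ICs: h(0) = 0, h′(0) = 3.

f: a_k = -3, -3, 3/2, -3/2, 15/8, -21/8, 63/16, -99/16, 1287/128, -2145/128, …
g: a_k = 3, 6, 6, 4, 2, 4/5, 4/15, 8/105, 2/105, 4/945, …
h₀=f+g: left-lcm gives L₀, ord ≤ 2.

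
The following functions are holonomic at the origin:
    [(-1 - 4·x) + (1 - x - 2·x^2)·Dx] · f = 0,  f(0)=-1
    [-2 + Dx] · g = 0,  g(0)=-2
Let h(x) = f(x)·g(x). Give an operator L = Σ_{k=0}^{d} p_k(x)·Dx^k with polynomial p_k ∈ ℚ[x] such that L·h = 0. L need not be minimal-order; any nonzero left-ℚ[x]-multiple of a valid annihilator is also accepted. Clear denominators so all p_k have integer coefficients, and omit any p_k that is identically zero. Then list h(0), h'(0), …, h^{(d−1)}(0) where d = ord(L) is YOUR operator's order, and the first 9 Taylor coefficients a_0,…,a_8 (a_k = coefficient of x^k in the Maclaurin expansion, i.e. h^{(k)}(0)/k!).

L = (3 + 2·x - 4·x^2) + (-1 + x + 2·x^2)·Dx  (order 1).
h: a_k = 2, 6, 14, 86/3, 58, 1738/15, 10442/45, 16234/35, 292298/315, …
ICs: h(0) = 2.

f: a_k = -1, -1, -3, -5, -11, -21, -43, -85, -171, …
g: a_k = -2, -4, -4, -8/3, -4/3, -8/15, -8/45, -16/315, -4/315, …
f·g: L₀ = L_f ⊗_s L_g, ord ≤ 1·1.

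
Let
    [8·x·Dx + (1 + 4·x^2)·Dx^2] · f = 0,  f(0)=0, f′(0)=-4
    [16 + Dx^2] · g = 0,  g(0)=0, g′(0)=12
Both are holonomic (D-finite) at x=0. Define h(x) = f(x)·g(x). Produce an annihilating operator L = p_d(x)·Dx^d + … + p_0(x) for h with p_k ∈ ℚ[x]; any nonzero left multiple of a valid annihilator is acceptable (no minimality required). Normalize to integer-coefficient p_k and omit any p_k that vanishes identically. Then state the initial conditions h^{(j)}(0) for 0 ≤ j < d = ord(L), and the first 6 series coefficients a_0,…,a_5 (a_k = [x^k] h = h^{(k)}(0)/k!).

L = (2560 + 29696·x^2 + 118784·x^4 + 262144·x^6 + 262144·x^8) + (1536·x + 14336·x^3 + 49152·x^5 + 65536·x^7)·Dx + (240 + 3008·x^2 + 13824·x^4 + 32768·x^6 + 32768·x^8)·Dx^2 + (96·x + 896·x^3 + 3072·x^5 + 4096·x^7)·Dx^3 + (5 + 72·x^2 + 400·x^4 + 1024·x^6 + 1024·x^8)·Dx^4  (order 4).
h: a_k = 0, 0, -48, 0, 192, 0, …
ICs: h(0) = 0, h′(0) = 0, h′′(0) = -96, h′′′(0) = 0.

f: a_k = 0, -4, 0, 16/3, 0, -64/5, …
g: a_k = 0, 12, 0, -32, 0, 128/5, …
h₀=f·g: eliminate ⇒ L₀, order ≤ 2·2.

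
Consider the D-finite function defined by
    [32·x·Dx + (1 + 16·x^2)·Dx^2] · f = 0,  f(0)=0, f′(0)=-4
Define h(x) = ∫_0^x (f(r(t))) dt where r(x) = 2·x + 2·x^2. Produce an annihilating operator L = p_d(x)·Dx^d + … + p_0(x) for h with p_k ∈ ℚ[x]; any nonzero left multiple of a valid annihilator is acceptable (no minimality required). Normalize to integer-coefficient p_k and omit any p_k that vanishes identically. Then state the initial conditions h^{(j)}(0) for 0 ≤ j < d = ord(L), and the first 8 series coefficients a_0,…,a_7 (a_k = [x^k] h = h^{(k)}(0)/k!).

L = (-2 + 128·x + 512·x^2 + 768·x^3 + 384·x^4)·Dx^2 + (1 + 2·x + 64·x^2 + 256·x^3 + 320·x^4 + 128·x^5)·Dx^3  (order 3).
h: a_k = 0, 0, -4, -8/3, 128/3, 512/5, -15104/15, -97792/21, …
ICs: h(0) = 0, h′(0) = 0, h′′(0) = -8.

f: a_k = 0, -4, 0, 64/3, 0, -1024/5, 0, 16384/7, …
h₀=f(r): pull back L_f along r ⇒ L₀.
h=∫h₀ ⇒ L = L₀·Dx.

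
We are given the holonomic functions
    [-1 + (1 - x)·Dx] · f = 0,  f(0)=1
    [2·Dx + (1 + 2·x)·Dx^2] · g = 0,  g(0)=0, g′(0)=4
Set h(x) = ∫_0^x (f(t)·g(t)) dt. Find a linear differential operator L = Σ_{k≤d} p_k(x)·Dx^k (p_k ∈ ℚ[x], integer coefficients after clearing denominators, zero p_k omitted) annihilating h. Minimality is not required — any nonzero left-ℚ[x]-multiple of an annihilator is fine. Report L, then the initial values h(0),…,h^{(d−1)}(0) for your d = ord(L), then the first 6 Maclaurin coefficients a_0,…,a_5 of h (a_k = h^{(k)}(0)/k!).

f: a_k = 1, 1, 1, 1, 1, 1, …
g: a_k = 0, 4, -4, 16/3, -8, 64/5, …
L₀ := L_f ⊗_s L_g (sym. prod.), ord ≤ 2.
Integrate: L := L₀·Dx.
L = 2·Dx + 6·x·Dx^2 + (-1 - x + 2·x^2)·Dx^3  (order 3).
h: a_k = 0, 0, 2, 0, 4/3, -8/15, …
ICs: h(0) = 0, h′(0) = 0, h′′(0) = 4.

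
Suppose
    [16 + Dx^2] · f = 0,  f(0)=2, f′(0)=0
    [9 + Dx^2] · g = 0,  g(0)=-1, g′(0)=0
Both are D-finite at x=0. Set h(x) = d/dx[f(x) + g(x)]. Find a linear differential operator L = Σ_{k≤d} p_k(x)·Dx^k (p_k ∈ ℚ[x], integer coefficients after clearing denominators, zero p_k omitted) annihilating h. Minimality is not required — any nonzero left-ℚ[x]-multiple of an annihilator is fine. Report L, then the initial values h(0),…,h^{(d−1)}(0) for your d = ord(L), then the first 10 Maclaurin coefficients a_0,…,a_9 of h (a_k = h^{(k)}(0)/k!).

L = 144 + 25·Dx^2 + Dx^4  (order 4).
h: a_k = 0, -23, 0, 431/6, 0, -7463/120, 0, 124511/5040, 0, -2038103/362880, …
ICs: h(0) = 0, h′(0) = -23, h′′(0) = 0, h′′′(0) = 431.

f: a_k = 2, 0, -16, 0, 64/3, 0, -512/45, 0, 1024/315, 0, …
g: a_k = -1, 0, 9/2, 0, -27/8, 0, 81/80, 0, -729/4480, 0, …
Sum ⇒ L₀ = lclm(L_f,L_g) in ℚ(x)⟨Dx⟩.
Differentiate: ansatz ord ≤ ord L₀ ⇒ L.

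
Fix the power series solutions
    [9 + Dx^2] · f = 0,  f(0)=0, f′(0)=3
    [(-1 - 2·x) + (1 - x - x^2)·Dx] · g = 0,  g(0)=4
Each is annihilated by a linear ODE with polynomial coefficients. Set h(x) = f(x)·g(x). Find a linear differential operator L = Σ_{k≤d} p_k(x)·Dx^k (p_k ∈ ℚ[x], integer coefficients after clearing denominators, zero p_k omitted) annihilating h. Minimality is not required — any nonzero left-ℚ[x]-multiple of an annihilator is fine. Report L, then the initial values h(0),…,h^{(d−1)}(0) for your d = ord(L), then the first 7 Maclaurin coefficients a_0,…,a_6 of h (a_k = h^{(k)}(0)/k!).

f: a_k = 0, 3, 0, -9/2, 0, 81/40, 0, …
g: a_k = 4, 4, 8, 12, 20, 32, 52, …
Product ⇒ symmetric product L₀, ord ≤ 2.
L = (-7 + 9·x + 9·x^2) + (2 + 4·x)·Dx + (-1 + x + x^2)·Dx^2  (order 2).
h: a_k = 0, 12, 12, 6, 18, 321/10, 501/10, …
ICs: h(0) = 0, h′(0) = 12.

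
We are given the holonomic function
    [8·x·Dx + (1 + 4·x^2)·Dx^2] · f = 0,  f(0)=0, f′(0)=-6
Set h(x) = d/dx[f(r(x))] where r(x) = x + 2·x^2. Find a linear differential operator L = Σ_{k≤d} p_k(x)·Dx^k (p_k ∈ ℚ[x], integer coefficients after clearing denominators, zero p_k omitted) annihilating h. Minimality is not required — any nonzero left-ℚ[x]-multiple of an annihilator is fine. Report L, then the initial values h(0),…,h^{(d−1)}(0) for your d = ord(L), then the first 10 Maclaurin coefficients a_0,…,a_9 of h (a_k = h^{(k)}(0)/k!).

L = (-4 + 8·x + 64·x^2 + 192·x^3 + 192·x^4) + (1 + 4·x + 4·x^2 + 32·x^3 + 80·x^4 + 64·x^5)·Dx  (order 1).
h: a_k = -6, -24, 24, 192, 384, -768, -4992, -6144, 26112, 116736, …
ICs: h(0) = -6.

f: a_k = 0, -6, 0, 8, 0, -96/5, 0, 384/7, 0, -512/3, …
f∘r: x↦r, Dx↦Dx/r' in L_f ⇒ L₀.
h₀' ⇒ L via d/dx closure of L₀.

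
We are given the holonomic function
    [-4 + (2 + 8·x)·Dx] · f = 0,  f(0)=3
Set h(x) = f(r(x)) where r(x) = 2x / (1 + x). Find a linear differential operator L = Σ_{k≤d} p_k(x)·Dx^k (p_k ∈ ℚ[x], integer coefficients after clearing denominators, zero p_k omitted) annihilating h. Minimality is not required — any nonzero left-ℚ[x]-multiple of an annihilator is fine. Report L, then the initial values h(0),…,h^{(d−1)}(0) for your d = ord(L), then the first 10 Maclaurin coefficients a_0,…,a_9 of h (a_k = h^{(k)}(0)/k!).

L = -4 + (1 + 10·x + 9·x^2)·Dx  (order 1).
h: a_k = 3, 12, -36, 156, -852, 5292, -35460, 249660, -1820340, 13624140, …
ICs: h(0) = 3.

f: a_k = 3, 6, -6, 12, -30, 84, -252, 792, -2574, 8580, …
Substitute x→r, Dx→(1/r')Dx; clear ⇒ L₀.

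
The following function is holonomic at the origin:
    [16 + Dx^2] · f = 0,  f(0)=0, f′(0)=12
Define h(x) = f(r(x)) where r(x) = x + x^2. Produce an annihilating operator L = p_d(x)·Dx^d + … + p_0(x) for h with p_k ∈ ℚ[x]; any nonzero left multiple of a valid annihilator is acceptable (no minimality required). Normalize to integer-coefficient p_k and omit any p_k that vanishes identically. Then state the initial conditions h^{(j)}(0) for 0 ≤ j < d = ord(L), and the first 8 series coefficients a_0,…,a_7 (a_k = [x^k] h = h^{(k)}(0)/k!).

f: a_k = 0, 12, 0, -32, 0, 128/5, 0, -1024/105, …
f∘r: x↦r, Dx↦Dx/r' in L_f ⇒ L₀.
L = (16 + 96·x + 192·x^2 + 128·x^3) - 2·Dx + (1 + 2·x)·Dx^2  (order 2).
h: a_k = 0, 12, 12, -32, -96, -352/5, 96, 25856/105, …
ICs: h(0) = 0, h′(0) = 12.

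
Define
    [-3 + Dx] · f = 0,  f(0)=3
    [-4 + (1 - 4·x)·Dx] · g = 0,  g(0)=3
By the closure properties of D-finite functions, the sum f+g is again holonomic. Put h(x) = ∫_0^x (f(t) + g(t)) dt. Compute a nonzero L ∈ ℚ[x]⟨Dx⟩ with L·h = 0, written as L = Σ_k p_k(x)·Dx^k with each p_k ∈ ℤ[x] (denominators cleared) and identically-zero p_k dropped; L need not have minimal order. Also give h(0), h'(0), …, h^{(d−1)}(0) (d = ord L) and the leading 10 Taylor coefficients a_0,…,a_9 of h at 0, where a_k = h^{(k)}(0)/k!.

f: a_k = 3, 9, 27/2, 27/2, 81/8, 243/40, 243/80, 729/560, 2187/4480, 729/4480, …
g: a_k = 3, 12, 48, 192, 768, 3072, 12288, 49152, 196608, 786432, …
f+g: L₀ = lclm(L_f,L_g), ord ≤ 1+1.
Integrate: L := L₀·Dx.
L = (60 + 144·x)·Dx + (-23 - 72·x + 144·x^2)·Dx^2 + (1 + 8·x - 48·x^2)·Dx^3  (order 3).
h: a_k = 0, 6, 21/2, 41/2, 411/8, 1245/8, 41041/80, 140469/80, 27525849/4480, 293602009/13440, …
ICs: h(0) = 0, h′(0) = 6, h′′(0) = 21.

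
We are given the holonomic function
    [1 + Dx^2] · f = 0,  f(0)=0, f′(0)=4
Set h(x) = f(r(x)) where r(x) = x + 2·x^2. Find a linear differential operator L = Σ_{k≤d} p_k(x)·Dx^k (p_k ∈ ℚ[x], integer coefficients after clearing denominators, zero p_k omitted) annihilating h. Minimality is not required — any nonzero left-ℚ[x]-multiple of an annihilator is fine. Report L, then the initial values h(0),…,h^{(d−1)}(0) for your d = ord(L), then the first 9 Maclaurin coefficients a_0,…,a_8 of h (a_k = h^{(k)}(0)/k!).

L = (1 + 12·x + 48·x^2 + 64·x^3) - 4·Dx + (1 + 4·x)·Dx^2  (order 2).
h: a_k = 0, 4, 8, -2/3, -4, -239/30, -5, 1679/1260, 239/90, …
ICs: h(0) = 0, h′(0) = 4.

f: a_k = 0, 4, 0, -2/3, 0, 1/30, 0, -1/1260, 0, …
L₀ from L_f via x↦r, Dx↦r'^{-1}Dx.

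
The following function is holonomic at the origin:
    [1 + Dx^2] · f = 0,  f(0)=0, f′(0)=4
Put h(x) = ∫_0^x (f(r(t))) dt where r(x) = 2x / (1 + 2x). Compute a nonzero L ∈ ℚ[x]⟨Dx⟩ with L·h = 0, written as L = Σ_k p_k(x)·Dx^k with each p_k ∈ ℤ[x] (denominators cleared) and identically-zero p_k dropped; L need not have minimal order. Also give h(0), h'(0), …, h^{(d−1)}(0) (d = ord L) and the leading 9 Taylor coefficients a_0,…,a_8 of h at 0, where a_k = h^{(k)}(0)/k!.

L = 4·Dx + (4 + 24·x + 48·x^2 + 32·x^3)·Dx^2 + (1 + 8·x + 24·x^2 + 32·x^3 + 16·x^4)·Dx^3  (order 3).
h: a_k = 0, 0, 4, -16/3, 20/3, -32/5, 8/45, 160/7, -27724/315, …
ICs: h(0) = 0, h′(0) = 0, h′′(0) = 8.

f: a_k = 0, 4, 0, -2/3, 0, 1/30, 0, -1/1260, 0, …
L₀ from L_f via x↦r, Dx↦r'^{-1}Dx.
h=∫h₀ ⇒ L = L₀·Dx.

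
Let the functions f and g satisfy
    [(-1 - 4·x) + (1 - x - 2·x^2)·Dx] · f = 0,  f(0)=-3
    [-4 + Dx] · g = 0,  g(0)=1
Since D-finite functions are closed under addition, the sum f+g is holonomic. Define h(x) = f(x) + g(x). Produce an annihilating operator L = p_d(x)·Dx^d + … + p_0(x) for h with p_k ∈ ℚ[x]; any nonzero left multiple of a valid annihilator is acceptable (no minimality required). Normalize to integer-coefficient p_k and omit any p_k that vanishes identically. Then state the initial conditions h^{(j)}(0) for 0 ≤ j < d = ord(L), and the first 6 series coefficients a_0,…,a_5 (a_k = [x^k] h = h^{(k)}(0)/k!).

f: a_k = -3, -3, -9, -15, -33, -63, …
g: a_k = 1, 4, 8, 32/3, 32/3, 128/15, …
Sum ⇒ L₀ = lclm(L_f,L_g) in ℚ(x)⟨Dx⟩.
L = (-8 - 192·x^2 - 128·x^3) + (-10 + 44·x + 72·x^2 - 64·x^3 - 64·x^4)·Dx + (3 - 11·x - 6·x^2 + 24·x^3 + 16·x^4)·Dx^2  (order 2).
h: a_k = -2, 1, -1, -13/3, -67/3, -817/15, …
ICs: h(0) = -2, h′(0) = 1.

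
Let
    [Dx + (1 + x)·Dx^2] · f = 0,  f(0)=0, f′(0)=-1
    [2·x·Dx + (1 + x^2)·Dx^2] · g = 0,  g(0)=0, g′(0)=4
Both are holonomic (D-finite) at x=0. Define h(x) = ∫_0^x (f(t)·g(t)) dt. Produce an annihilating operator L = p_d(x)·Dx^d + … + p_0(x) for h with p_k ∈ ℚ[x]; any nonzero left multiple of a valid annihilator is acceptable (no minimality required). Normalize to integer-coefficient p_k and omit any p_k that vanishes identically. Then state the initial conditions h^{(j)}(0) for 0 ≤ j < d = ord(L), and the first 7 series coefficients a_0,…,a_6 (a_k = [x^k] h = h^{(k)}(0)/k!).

f: a_k = 0, -1, 1/2, -1/3, 1/4, -1/5, 1/6, …
g: a_k = 0, 4, 0, -4/3, 0, 4/5, 0, …
Product ⇒ symmetric product L₀, ord ≤ 4.
Integrate: L := L₀·Dx.
L = (24 + 44·x + 80·x^2 + 156·x^3 + 120·x^4 + 52·x^5 + 4·x^7)·Dx^2 + (18 + 124·x + 308·x^2 + 484·x^3 + 544·x^4 + 372·x^5 + 140·x^6 + 12·x^7 + 14·x^8)·Dx^3 + (12 + 64·x + 192·x^2 + 312·x^3 + 360·x^4 + 312·x^5 + 192·x^6 + 72·x^7 + 12·x^8 + 8·x^9)·Dx^4 + (5 + 18·x + 37·x^2 + 56·x^3 + 66·x^4 + 60·x^5 + 42·x^6 + 24·x^7 + 9·x^8 + 2·x^9 + x^10)·Dx^5  (order 5).
h: a_k = 0, 0, 0, -4/3, 1/2, 0, 1/18, …
ICs: h(0) = 0, h′(0) = 0, h′′(0) = 0, h′′′(0) = -8, h′′′′(0) = 12.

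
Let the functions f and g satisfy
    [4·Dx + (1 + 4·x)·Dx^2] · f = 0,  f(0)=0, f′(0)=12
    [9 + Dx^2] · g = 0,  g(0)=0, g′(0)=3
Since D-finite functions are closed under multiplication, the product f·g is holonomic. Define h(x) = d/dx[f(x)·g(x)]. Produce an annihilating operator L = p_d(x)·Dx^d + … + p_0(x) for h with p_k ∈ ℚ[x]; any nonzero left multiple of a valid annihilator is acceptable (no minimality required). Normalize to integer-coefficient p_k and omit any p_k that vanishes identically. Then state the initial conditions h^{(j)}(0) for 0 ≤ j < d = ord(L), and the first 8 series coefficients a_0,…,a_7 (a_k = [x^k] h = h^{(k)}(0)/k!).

f: a_k = 0, 12, -24, 64, -192, 3072/5, -2048, 49152/7, …
g: a_k = 0, 3, 0, -9/2, 0, 81/40, 0, -243/560, …
L₀ := L_f ⊗_s L_g (sym. prod.), ord ≤ 4.
Derive L from L₀ (diff closure).
L = (-153603 - 635688·x - 3184272·x^2 - 4292352·x^3 + 12503808·x^4 + 40310784·x^5 + 26873856·x^6) + (-47736 - 304992·x - 311040·x^2 + 2073600·x^3 + 7464960·x^4 + 5971968·x^5)·Dx + (-19110 - 88272·x - 352800·x^2 + 41472·x^3 + 3773952·x^4 + 8957952·x^5 + 5971968·x^6)·Dx^2 + (-5304 - 33888·x - 34560·x^2 + 230400·x^3 + 829440·x^4 + 663552·x^5)·Dx^3 + (-227 - 1960·x + 112·x^2 + 57600·x^3 + 264960·x^4 + 497664·x^5 + 331776·x^6)·Dx^4  (order 4).
h: a_k = 0, 72, -216, 552, -2340, 9477, -186501/5, 5158926/35, …
ICs: h(0) = 0, h′(0) = 72, h′′(0) = -432, h′′′(0) = 3312.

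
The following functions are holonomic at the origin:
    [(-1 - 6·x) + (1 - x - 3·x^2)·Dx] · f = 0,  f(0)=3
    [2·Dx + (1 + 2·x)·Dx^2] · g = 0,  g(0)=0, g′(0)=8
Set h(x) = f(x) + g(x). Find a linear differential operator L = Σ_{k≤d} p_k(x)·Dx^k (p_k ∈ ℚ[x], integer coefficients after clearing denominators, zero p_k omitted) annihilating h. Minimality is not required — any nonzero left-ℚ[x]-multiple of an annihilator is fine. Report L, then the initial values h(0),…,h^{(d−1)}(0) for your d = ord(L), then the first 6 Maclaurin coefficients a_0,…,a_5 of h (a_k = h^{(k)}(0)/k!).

f: a_k = 3, 3, 12, 21, 57, 120, …
g: a_k = 0, 8, -8, 32/3, -16, 128/5, …
h₀=f+g: left-lcm gives L₀, ord ≤ 3.
L = (74 + 412·x + 948·x^2 + 864·x^3 + 648·x^4)·Dx + (17 + 212·x + 890·x^2 + 1644·x^3 + 1764·x^4 + 1080·x^5)·Dx^2 + (-5 - 27·x - 33·x^2 + 68·x^3 + 276·x^4 + 396·x^5 + 216·x^6)·Dx^3  (order 3).
h: a_k = 3, 11, 4, 95/3, 41, 728/5, …
ICs: h(0) = 3, h′(0) = 11, h′′(0) = 8.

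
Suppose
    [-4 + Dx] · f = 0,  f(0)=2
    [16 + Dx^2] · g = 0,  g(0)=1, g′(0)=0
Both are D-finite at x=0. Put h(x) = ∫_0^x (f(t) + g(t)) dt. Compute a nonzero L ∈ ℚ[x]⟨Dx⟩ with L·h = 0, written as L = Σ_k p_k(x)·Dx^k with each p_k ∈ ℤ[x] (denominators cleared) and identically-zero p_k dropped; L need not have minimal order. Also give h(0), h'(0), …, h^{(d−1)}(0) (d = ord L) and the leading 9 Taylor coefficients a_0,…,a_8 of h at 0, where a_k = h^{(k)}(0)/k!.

f: a_k = 2, 8, 16, 64/3, 64/3, 256/15, 512/45, 2048/315, 1024/315, …
g: a_k = 1, 0, -8, 0, 32/3, 0, -256/45, 0, 512/315, …
Weyl lclm of L_f,L_g ⇒ L₀ (ord ≤ 3).
∫: right-multiply L₀ by Dx.
L = -64·Dx + 16·Dx^2 - 4·Dx^3 + Dx^4  (order 4).
h: a_k = 0, 3, 4, 8/3, 16/3, 32/5, 128/45, 256/315, 256/315, …
ICs: h(0) = 0, h′(0) = 3, h′′(0) = 8, h′′′(0) = 16.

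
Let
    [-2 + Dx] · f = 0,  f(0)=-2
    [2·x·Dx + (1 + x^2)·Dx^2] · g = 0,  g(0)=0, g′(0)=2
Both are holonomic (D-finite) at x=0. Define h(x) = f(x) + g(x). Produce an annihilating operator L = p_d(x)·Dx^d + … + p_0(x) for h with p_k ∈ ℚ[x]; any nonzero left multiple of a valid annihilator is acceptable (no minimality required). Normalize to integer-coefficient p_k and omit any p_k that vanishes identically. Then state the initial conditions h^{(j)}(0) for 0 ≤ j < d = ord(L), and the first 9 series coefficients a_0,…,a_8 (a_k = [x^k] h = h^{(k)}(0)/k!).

L = (2 - 4·x - 6·x^2 - 4·x^3)·Dx + (-3 - x^2 - 2·x^4)·Dx^2 + (1 + x + 2·x^2 + x^3 + x^4)·Dx^3  (order 3).
h: a_k = -2, -2, -4, -10/3, -4/3, -2/15, -8/45, -106/315, -4/315, …
ICs: h(0) = -2, h′(0) = -2, h′′(0) = -8.

f: a_k = -2, -4, -4, -8/3, -4/3, -8/15, -8/45, -16/315, -4/315, …
g: a_k = 0, 2, 0, -2/3, 0, 2/5, 0, -2/7, 0, …
f+g: L₀ = lclm(L_f,L_g), ord ≤ 1+2.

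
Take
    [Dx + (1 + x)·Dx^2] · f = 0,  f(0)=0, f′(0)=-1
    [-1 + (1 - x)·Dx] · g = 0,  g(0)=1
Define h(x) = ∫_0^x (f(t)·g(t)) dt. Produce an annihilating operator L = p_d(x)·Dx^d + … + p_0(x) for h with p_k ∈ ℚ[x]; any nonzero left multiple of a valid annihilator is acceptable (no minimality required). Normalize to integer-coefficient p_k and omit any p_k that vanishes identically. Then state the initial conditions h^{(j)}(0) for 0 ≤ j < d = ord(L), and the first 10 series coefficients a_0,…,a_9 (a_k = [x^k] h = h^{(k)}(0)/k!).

L = Dx + (1 + 3·x)·Dx^2 + (-1 + x^2)·Dx^3  (order 3).
h: a_k = 0, 0, -1/2, -1/6, -5/24, -7/60, -47/360, -37/420, -319/3360, -533/7560, …
ICs: h(0) = 0, h′(0) = 0, h′′(0) = -1.

f: a_k = 0, -1, 1/2, -1/3, 1/4, -1/5, 1/6, -1/7, 1/8, -1/9, …
g: a_k = 1, 1, 1, 1, 1, 1, 1, 1, 1, 1, …
Product ⇒ symmetric product L₀, ord ≤ 2.
∫: right-multiply L₀ by Dx.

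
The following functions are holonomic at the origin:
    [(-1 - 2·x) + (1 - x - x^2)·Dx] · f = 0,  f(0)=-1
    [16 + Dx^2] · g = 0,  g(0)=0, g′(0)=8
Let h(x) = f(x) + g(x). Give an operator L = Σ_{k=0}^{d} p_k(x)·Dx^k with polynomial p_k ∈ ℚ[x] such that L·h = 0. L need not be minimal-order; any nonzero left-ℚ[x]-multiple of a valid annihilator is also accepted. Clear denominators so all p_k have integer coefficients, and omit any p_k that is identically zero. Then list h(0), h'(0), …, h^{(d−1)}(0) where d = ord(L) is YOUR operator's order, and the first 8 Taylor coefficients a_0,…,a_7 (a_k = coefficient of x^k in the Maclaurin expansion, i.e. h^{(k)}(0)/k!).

L = (272 + 384·x - 352·x^2 + 192·x^3 + 640·x^4 + 256·x^5) + (-160 + 368·x + 32·x^2 - 544·x^3 + 48·x^4 + 384·x^5 + 128·x^6)·Dx + (17 + 24·x - 22·x^2 + 12·x^3 + 40·x^4 + 16·x^5)·Dx^2 + (-10 + 23·x + 2·x^2 - 34·x^3 + 3·x^4 + 24·x^5 + 8·x^6)·Dx^3  (order 3).
h: a_k = -1, 7, -2, -73/3, -5, 136/15, -13, -8663/315, …
ICs: h(0) = -1, h′(0) = 7, h′′(0) = -4.

f: a_k = -1, -1, -2, -3, -5, -8, -13, -21, …
g: a_k = 0, 8, 0, -64/3, 0, 256/15, 0, -2048/315, …
h₀=f+g: left-lcm gives L₀, ord ≤ 3.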